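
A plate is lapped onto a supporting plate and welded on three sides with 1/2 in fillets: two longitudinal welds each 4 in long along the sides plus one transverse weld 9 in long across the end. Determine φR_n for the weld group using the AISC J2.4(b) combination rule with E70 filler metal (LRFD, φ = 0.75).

E70XX → F_EXX = 70 ksi.
t_e = 0.707 × 0.5 = 0.3535 in.
R_nwl = 0.6 × 70 × 0.3535 × 8 = 118.8 kips (longitudinal, 2 welds).
R_nwt = 0.6 × 70 × 0.3535 × 9 = 133.6 kips (transverse, base value).
(i) R_nwl + R_nwt = 252.4 kips; (ii) 0.85 R_nwl + 1.5 R_nwt = 301.4 kips.
R_n = max = 301.4 kips [governs: (ii)]; φR_n = 226 kips.

φR_n ≈ 226 kips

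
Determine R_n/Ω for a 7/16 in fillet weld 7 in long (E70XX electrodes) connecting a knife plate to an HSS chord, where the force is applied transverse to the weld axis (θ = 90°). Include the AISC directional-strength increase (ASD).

R_n/Ω ≈ 68.2 kips

E70XX → F_EXX = 70 ksi.
t_e = 0.707 × 0.4375 = 0.3093 in; A_we = 0.3093 × 7 = 2.165 in².
Directional factor: 1.0 + 0.5 sin^1.5(90°) = 1.5.
F_nw = 0.6 × 70 × 1.5 = 63 ksi.
R_n/Ω = (63 × 2.165) / 2.0 = 68.2 kips.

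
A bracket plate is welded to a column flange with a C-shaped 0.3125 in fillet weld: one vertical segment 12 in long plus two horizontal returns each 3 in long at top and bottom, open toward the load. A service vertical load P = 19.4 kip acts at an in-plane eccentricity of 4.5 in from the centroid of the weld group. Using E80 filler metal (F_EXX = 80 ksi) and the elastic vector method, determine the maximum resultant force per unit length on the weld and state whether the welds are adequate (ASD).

Total weld length L_w = 18 in. Treat welds as unit-width lines.
Centroid: x̄ = 2×3×1.5 / 18 = 0.5 in from the vertical weld.
Polar moment about centroid: J = I_x + I_y = [12³/12 + 2×3×6²] + [12×0.5² + 2(3³/12 + 3×1²)] = 373.5 in³.
Direct shear f_v = P/L_w = 19.4 / 18 = 1.078 kip/in (vertical).
Torsion M = P·e = 19.4 × 4.5 = 87.3 kip·in.
Critical point at (x, y) = (2.5, 6) from centroid. f_tx = M·y/J = 1.402 kip/in; f_ty = M·x/J = 0.5843 kip/in.
Resultant f_max = √[f_tx² + (f_v + f_ty)²] = √[1.402² + (1.078 + 0.5843)²] = 2.175 kip/in.
Capacity per unit length: r_n/Ω = (1/2.0) × 0.6 × 80 × (0.707 × 0.3125) = 5.302 kip/in.
2.175 ≤ 5.302 → adequate.

f_max ≈ 2.17 kip/in; adequate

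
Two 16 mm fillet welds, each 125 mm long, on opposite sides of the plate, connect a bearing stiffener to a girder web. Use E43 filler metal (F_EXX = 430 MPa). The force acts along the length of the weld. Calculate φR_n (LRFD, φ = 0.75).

φR_n ≈ 547 kN

Effective throat t_e = 0.707 × 16 = 11.31 mm.
Total length L = 250 mm; A_we = 11.31 × 250 = 2828 mm².
F_nw = 0.6 F_EXX = 0.6 × 430 = 258 MPa.
φR_n = 0.75 × 258 × 2828 × 10⁻³ = 547.2 kN.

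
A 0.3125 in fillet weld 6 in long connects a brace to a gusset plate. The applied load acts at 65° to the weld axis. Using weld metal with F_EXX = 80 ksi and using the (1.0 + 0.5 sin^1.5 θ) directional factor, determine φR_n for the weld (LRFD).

t_e = 0.707 × 0.3125 = 0.2209 in; A_we = 0.2209 × 6 = 1.326 in².
Directional factor: 1.0 + 0.5 sin^1.5(65°) = 1.431.
F_nw = 0.6 × 80 × 1.431 = 68.71 ksi.
φR_n = 0.75 × 68.71 × 1.326 = 68.31 kips.

φR_n ≈ 68.3 kips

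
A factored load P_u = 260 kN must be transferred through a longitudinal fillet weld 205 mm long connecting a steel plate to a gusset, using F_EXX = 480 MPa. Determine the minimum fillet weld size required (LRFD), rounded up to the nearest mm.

w = 9 mm

Total weld length L = 205 mm.
Required throat t_e = P_u / (φ × 0.6 F_EXX × L) = 260 / (0.75 × 0.6 × 480 × 205 × 10⁻³) = 5.872 mm.
Required leg w = t_e / 0.707 = 8.305 mm → use 9 mm.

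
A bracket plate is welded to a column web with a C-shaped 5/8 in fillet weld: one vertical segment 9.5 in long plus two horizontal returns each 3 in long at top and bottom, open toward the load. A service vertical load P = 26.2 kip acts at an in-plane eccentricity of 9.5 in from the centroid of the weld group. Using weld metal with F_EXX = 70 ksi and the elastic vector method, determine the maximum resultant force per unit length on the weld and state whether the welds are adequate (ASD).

f_max ≈ 6.97 kip/in; adequate

Total weld length L_w = 15.5 in. Treat welds as unit-width lines.
Centroid: x̄ = 2×3×1.5 / 15.5 = 0.5806 in from the vertical weld.
Polar moment about centroid: J = I_x + I_y = [9.5³/12 + 2×3×4.75²] + [9.5×0.5806² + 2(3³/12 + 3×0.9194²)] = 219.6 in³.
Direct shear f_v = P/L_w = 26.2 / 15.5 = 1.69 kip/in (vertical).
Torsion M = P·e = 26.2 × 9.5 = 248.9 kip·in.
Critical point at (x, y) = (2.419, 4.75) from centroid. f_tx = M·y/J = 5.384 kip/in; f_ty = M·x/J = 2.742 kip/in.
Resultant f_max = √[f_tx² + (f_v + f_ty)²] = √[5.384² + (1.69 + 2.742)²] = 6.974 kip/in.
Capacity per unit length: r_n/Ω = (1/2.0) × 0.6 × 70 × (0.707 × 0.625) = 9.279 kip/in.
6.974 ≤ 9.279 → adequate.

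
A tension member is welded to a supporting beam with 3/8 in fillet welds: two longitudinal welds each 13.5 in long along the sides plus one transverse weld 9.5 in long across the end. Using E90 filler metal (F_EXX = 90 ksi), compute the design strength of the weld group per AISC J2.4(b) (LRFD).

t_e = 0.707 × 0.375 = 0.2651 in.
R_nwl = 0.6 × 90 × 0.2651 × 27 = 386.6 kip (longitudinal, 2 welds).
R_nwt = 0.6 × 90 × 0.2651 × 9.5 = 136 kip (transverse, base value).
(i) R_nwl + R_nwt = 522.6 kip; (ii) 0.85 R_nwl + 1.5 R_nwt = 532.6 kip.
R_n = max = 532.6 kip [governs: (ii)]; φR_n = 399.4 kip.

φR_n ≈ 399 kip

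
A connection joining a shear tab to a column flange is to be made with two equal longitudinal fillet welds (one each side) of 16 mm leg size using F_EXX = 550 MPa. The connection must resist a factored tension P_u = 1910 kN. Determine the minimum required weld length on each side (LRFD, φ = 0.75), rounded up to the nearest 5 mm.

Throat t_e = 0.707 × 16 = 11.31 mm.
φr_n = 0.75 × 0.6 × 550 × 11.31 × 10⁻³ = 2.8 kN/mm.
L_req = P_u / φr_n = 1910 / 2.8 = 682.2 mm total.
Per side: 682.2 / 2 = 341.1 mm.
Round up → use L = 345 mm on each side.

L = 345 mm on each side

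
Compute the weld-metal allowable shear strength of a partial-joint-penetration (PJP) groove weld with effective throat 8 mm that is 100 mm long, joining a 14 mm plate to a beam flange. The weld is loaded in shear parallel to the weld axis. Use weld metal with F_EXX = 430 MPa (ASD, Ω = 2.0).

R_n/Ω ≈ 103 kN

Effective throat (given) t_e = 8 mm.
A_we = 8 × 100 = 800 mm².
F_nw = 0.6 F_EXX = 258 MPa.
R_n/Ω = (258 × 800) / 2.0 × 10⁻³ = 103.2 kN.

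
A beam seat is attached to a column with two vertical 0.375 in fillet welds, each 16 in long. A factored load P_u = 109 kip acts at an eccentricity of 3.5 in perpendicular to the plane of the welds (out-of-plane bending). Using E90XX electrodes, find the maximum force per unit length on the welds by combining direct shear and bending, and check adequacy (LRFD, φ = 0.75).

f_max ≈ 5.62 kip/in; adequate

E90XX → F_EXX = 90 ksi.
L_w = 2 × 16 = 32 in; section modulus (unit throat) S = 2 × L²/6 = 85.33 in².
Direct shear f_v = P/L_w = 109/32 = 3.406 kip/in.
Moment M = P × e = 109 × 3.5 = 381.5 kip·in; bending f_b = M/S = 4.471 kip/in.
f_max = √(f_v² + f_b²) = √(3.406² + 4.471²) = 5.62 kip/in.
φr_n = 0.75 × 0.6 × 90 × (0.707 × 0.375) = 10.74 kip/in → adequate.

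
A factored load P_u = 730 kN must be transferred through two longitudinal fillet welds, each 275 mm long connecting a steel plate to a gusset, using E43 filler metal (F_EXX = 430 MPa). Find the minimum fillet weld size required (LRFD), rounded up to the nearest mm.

Total weld length L = 550 mm.
Required throat t_e = P_u / (φ × 0.6 F_EXX × L) = 730 / (0.75 × 0.6 × 430 × 550 × 10⁻³) = 6.859 mm.
Required leg w = t_e / 0.707 = 9.702 mm → use 10 mm.

w = 10 mm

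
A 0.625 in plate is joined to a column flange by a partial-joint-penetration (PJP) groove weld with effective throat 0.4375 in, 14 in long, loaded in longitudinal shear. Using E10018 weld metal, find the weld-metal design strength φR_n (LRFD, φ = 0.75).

φR_n ≈ 276 kip

E100XX → F_EXX = 100 ksi.
Effective throat (given) t_e = 0.4375 in.
A_we = 0.4375 × 14 = 6.125 in².
F_nw = 0.6 F_EXX = 60 ksi.
φR_n = 0.75 × 60 × 6.125 = 275.6 kip.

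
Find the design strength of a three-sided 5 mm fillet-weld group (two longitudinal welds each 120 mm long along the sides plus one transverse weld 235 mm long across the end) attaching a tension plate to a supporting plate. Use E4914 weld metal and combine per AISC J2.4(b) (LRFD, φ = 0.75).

φR_n ≈ 434 kN

E49XX → F_EXX = 490 MPa.
t_e = 0.707 × 5 = 3.535 mm.
R_nwl = 0.6 × 490 × 3.535 × 240 × 10⁻³ = 249.4 kN (longitudinal, 2 welds).
R_nwt = 0.6 × 490 × 3.535 × 235 × 10⁻³ = 244.2 kN (transverse, base value).
(i) R_nwl + R_nwt = 493.7 kN; (ii) 0.85 R_nwl + 1.5 R_nwt = 578.4 kN.
R_n = max = 578.4 kN [governs: (ii)]; φR_n = 433.8 kN.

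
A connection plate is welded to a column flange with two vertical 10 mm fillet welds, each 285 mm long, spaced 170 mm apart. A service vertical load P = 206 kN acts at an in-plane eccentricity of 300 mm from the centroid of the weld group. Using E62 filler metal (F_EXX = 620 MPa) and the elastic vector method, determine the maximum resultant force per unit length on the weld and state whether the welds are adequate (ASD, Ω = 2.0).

f_max ≈ 1500 N/mm; NOT adequate

Total weld length L_w = 570 mm. Treat welds as unit-width lines.
Polar moment about centroid: J = 2[d³/12 + d(b/2)²] = 2[285³/12 + 285×85²] = 7976000 mm³.
Direct shear f_v = P/L_w = 206×10³ / 570 = 361.4 N/mm (vertical).
Torsion M = P·e = 206×10³ × 300 = 61800000 N·mm.
Critical point at (x, y) = (85, 142.5) from centroid. f_tx = M·y/J = 1104 N/mm; f_ty = M·x/J = 658.6 N/mm.
Resultant f_max = √[f_tx² + (f_v + f_ty)²] = √[1104² + (361.4 + 658.6)²] = 1503 N/mm.
Capacity per unit length: r_n/Ω = (1/2.0) × 0.6 × 620 × (0.707 × 10) = 1315 N/mm.
1503 > 1315 → NOT adequate.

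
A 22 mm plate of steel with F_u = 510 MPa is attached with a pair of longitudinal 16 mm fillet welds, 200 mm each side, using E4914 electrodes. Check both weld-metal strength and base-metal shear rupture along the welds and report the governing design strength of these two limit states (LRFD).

E49XX → F_EXX = 490 MPa.
t_e = 0.707 × 16 = 11.31 mm; L = 400 mm.
Weld metal: φR_n = 0.75 × 0.6 × 490 × 11.31 × 400 × 10⁻³ = 997.7 kN.
Base metal (shear rupture): φR_n = 0.75 × 0.6 × 510 × 22 × 400 × 10⁻³ = 2020 kN.
Governing: weld metal.

φR_n ≈ 998 kN (weld metal governs)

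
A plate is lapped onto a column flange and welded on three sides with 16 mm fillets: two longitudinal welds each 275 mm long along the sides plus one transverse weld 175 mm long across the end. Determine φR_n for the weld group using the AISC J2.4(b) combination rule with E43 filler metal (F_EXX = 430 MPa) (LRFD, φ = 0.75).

t_e = 0.707 × 16 = 11.31 mm.
R_nwl = 0.6 × 430 × 11.31 × 550 × 10⁻³ = 1605 kN (longitudinal, 2 welds).
R_nwt = 0.6 × 430 × 11.31 × 175 × 10⁻³ = 510.7 kN (transverse, base value).
(i) R_nwl + R_nwt = 2116 kN; (ii) 0.85 R_nwl + 1.5 R_nwt = 2131 kN.
R_n = max = 2131 kN [governs: (ii)]; φR_n = 1598 kN.

φR_n ≈ 1600 kN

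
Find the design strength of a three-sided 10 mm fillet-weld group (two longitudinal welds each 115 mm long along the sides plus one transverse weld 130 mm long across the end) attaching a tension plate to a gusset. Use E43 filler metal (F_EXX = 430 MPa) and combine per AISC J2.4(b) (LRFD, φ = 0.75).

φR_n ≈ 534 kN

t_e = 0.707 × 10 = 7.07 mm.
R_nwl = 0.6 × 430 × 7.07 × 230 × 10⁻³ = 419.5 kN (longitudinal, 2 welds).
R_nwt = 0.6 × 430 × 7.07 × 130 × 10⁻³ = 237.1 kN (transverse, base value).
(i) R_nwl + R_nwt = 656.7 kN; (ii) 0.85 R_nwl + 1.5 R_nwt = 712.3 kN.
R_n = max = 712.3 kN [governs: (ii)]; φR_n = 534.2 kN.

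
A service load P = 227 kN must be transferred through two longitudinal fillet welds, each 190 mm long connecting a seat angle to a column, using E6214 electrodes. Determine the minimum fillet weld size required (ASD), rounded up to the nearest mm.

E62XX → F_EXX = 620 MPa.
Total weld length L = 380 mm.
Required throat t_e = P × Ω / (0.6 F_EXX × L) = 227 × 2.0 / (0.6 × 620 × 380 × 10⁻³) = 3.212 mm.
Required leg w = t_e / 0.707 = 4.543 mm → use 5 mm.

w = 5 mm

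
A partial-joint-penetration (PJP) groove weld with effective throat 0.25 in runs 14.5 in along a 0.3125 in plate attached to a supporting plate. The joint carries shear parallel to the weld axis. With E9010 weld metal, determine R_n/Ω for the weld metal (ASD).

R_n/Ω ≈ 97.9 kip

E90XX → F_EXX = 90 ksi.
Effective throat (given) t_e = 0.25 in.
A_we = 0.25 × 14.5 = 3.625 in².
F_nw = 0.6 F_EXX = 54 ksi.
R_n/Ω = (54 × 3.625) / 2.0 = 97.88 kip.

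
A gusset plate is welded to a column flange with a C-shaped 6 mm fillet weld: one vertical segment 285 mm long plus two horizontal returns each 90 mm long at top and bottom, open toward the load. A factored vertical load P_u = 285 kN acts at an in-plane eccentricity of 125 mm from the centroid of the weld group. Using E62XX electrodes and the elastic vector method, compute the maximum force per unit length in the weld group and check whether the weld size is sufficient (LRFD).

E62XX → F_EXX = 620 MPa.
Total weld length L_w = 465 mm. Treat welds as unit-width lines.
Centroid: x̄ = 2×90×45 / 465 = 17.42 mm from the vertical weld.
Polar moment about centroid: J = I_x + I_y = [285³/12 + 2×90×142.5²] + [285×17.42² + 2(90³/12 + 90×27.58²)] = 5929000 mm³.
Direct shear f_v = P/L_w = 285×10³ / 465 = 612.9 N/mm (vertical).
Torsion M = P·e = 285×10³ × 125 = 35625000 N·mm.
Critical point at (x, y) = (72.58, 142.5) from centroid. f_tx = M·y/J = 856.2 N/mm; f_ty = M·x/J = 436.1 N/mm.
Resultant f_max = √[f_tx² + (f_v + f_ty)²] = √[856.2² + (612.9 + 436.1)²] = 1354 N/mm.
Capacity per unit length: φr_n = 0.75 × 0.6 × 620 × (0.707 × 6) = 1184 N/mm.
1354 > 1184 → NOT adequate.

f_max ≈ 1350 N/mm; NOT adequate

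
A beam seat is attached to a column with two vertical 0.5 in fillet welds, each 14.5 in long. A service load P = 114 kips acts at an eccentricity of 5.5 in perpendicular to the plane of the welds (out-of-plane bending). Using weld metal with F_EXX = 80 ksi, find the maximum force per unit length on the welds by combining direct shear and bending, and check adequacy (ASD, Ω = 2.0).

L_w = 2 × 14.5 = 29 in; section modulus (unit throat) S = 2 × L²/6 = 70.08 in².
Direct shear f_v = P/L_w = 114/29 = 3.931 kip/in.
Moment M = P × e = 114 × 5.5 = 627 kip·in; bending f_b = M/S = 8.946 kip/in.
f_max = √(f_v² + f_b²) = √(3.931² + 8.946²) = 9.772 kip/in.
r_n/Ω = (1/2.0) × 0.6 × 80 × (0.707 × 0.5) = 8.484 kip/in → NOT adequate.

f_max ≈ 9.77 kip/in; NOT adequate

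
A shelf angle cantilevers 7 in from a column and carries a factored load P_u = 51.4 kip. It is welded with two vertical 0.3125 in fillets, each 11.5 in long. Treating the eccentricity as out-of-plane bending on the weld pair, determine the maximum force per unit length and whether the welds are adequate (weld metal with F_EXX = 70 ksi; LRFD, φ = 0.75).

f_max ≈ 8.46 kip/in; NOT adequate

L_w = 2 × 11.5 = 23 in; section modulus (unit throat) S = 2 × L²/6 = 44.08 in².
Direct shear f_v = P/L_w = 51.4/23 = 2.235 kip/in.
Moment M = P × e = 51.4 × 7 = 359.8 kip·in; bending f_b = M/S = 8.162 kip/in.
f_max = √(f_v² + f_b²) = √(2.235² + 8.162²) = 8.462 kip/in.
φr_n = 0.75 × 0.6 × 70 × (0.707 × 0.3125) = 6.96 kip/in → NOT adequate.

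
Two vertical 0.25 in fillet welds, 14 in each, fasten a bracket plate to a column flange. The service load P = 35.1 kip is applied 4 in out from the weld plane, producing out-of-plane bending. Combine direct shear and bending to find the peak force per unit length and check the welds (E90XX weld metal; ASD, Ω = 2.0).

f_max ≈ 2.49 kip/in; adequate

E90XX → F_EXX = 90 ksi.
L_w = 2 × 14 = 28 in; section modulus (unit throat) S = 2 × L²/6 = 65.33 in².
Direct shear f_v = P/L_w = 35.1/28 = 1.254 kip/in.
Moment M = P × e = 35.1 × 4 = 140.4 kip·in; bending f_b = M/S = 2.149 kip/in.
f_max = √(f_v² + f_b²) = √(1.254² + 2.149²) = 2.488 kip/in.
r_n/Ω = (1/2.0) × 0.6 × 90 × (0.707 × 0.25) = 4.772 kip/in → adequate.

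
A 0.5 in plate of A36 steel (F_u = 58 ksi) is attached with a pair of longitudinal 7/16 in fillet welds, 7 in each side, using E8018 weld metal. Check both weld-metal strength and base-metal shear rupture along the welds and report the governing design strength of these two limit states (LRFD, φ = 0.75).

φR_n ≈ 156 kip (weld metal governs)

E80XX → F_EXX = 80 ksi.
t_e = 0.707 × 0.4375 = 0.3093 in; L = 14 in.
Weld metal: φR_n = 0.75 × 0.6 × 80 × 0.3093 × 14 = 155.9 kip.
Base metal (shear rupture): φR_n = 0.75 × 0.6 × 58 × 0.5 × 14 = 182.7 kip.
Governing: weld metal.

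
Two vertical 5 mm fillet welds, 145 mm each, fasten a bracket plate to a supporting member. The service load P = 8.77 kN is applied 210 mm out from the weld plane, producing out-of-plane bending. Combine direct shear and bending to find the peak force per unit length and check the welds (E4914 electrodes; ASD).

f_max ≈ 265 N/mm; adequate

E49XX → F_EXX = 490 MPa.
L_w = 2 × 145 = 290 mm; section modulus (unit throat) S = 2 × L²/6 = 7008 mm².
Direct shear f_v = P/L_w = 8.77×10³/290 = 30.24 N/mm.
Moment M = P × e = 8.77×10³ × 210 = 1841700 N·mm; bending f_b = M/S = 262.8 N/mm.
f_max = √(f_v² + f_b²) = √(30.24² + 262.8²) = 264.5 N/mm.
r_n/Ω = (1/2.0) × 0.6 × 490 × (0.707 × 5) = 519.6 N/mm → adequate.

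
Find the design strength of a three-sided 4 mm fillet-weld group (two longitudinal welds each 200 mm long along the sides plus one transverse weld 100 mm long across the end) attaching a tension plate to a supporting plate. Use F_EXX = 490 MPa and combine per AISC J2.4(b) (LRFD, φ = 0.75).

t_e = 0.707 × 4 = 2.828 mm.
R_nwl = 0.6 × 490 × 2.828 × 400 × 10⁻³ = 332.6 kN (longitudinal, 2 welds).
R_nwt = 0.6 × 490 × 2.828 × 100 × 10⁻³ = 83.14 kN (transverse, base value).
(i) R_nwl + R_nwt = 415.7 kN; (ii) 0.85 R_nwl + 1.5 R_nwt = 407.4 kN.
R_n = max = 415.7 kN [governs: (i)]; φR_n = 311.8 kN.

φR_n ≈ 312 kN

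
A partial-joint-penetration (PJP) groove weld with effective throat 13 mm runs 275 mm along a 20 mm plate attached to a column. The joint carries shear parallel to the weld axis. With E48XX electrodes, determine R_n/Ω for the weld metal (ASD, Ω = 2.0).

R_n/Ω ≈ 515 kN

E48XX → F_EXX = 480 MPa.
Effective throat (given) t_e = 13 mm.
A_we = 13 × 275 = 3575 mm².
F_nw = 0.6 F_EXX = 288 MPa.
R_n/Ω = (288 × 3575) / 2.0 × 10⁻³ = 514.8 kN.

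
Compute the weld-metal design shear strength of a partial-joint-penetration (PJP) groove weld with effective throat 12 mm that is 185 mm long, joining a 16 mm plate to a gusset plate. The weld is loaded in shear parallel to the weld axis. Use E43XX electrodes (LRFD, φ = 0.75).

E43XX → F_EXX = 430 MPa.
Effective throat (given) t_e = 12 mm.
A_we = 12 × 185 = 2220 mm².
F_nw = 0.6 F_EXX = 258 MPa.
φR_n = 0.75 × 258 × 2220 × 10⁻³ = 429.6 kN.

φR_n ≈ 430 kN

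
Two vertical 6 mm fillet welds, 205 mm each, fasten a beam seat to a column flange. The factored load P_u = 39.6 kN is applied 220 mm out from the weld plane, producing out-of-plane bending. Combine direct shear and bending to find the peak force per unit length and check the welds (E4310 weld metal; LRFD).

E43XX → F_EXX = 430 MPa.
L_w = 2 × 205 = 410 mm; section modulus (unit throat) S = 2 × L²/6 = 14010 mm².
Direct shear f_v = P/L_w = 39.6×10³/410 = 96.59 N/mm.
Moment M = P × e = 39.6×10³ × 220 = 8712000 N·mm; bending f_b = M/S = 621.9 N/mm.
f_max = √(f_v² + f_b²) = √(96.59² + 621.9²) = 629.4 N/mm.
φr_n = 0.75 × 0.6 × 430 × (0.707 × 6) = 820.8 N/mm → adequate.

f_max ≈ 629 N/mm; adequate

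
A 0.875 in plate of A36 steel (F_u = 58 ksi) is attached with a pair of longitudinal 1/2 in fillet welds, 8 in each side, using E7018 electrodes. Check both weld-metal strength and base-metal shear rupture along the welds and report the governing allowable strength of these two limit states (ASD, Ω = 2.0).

E70XX → F_EXX = 70 ksi.
t_e = 0.707 × 0.5 = 0.3535 in; L = 16 in.
Weld metal: R_n/Ω = (1/2.0) × 0.6 × 70 × 0.3535 × 16 = 118.8 kip.
Base metal (shear rupture): R_n/Ω = (1/2.0) × 0.6 × 58 × 0.875 × 16 = 243.6 kip.
Governing: weld metal.

R_n/Ω ≈ 119 kip (weld metal governs)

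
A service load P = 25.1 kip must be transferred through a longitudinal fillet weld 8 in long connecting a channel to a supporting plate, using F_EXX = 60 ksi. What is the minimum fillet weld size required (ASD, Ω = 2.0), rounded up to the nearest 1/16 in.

w = 1/4 in

Total weld length L = 8 in.
Required throat t_e = P × Ω / (0.6 F_EXX × L) = 25.1 × 2.0 / (0.6 × 60 × 8) = 0.1743 in.
Required leg w = t_e / 0.707 = 0.2465 in → use 1/4 in.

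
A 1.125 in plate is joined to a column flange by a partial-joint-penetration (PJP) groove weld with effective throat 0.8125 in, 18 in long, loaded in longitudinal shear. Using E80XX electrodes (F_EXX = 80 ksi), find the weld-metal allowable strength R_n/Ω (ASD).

R_n/Ω ≈ 351 kip

Effective throat (given) t_e = 0.8125 in.
A_we = 0.8125 × 18 = 14.62 in².
F_nw = 0.6 F_EXX = 48 ksi.
R_n/Ω = (48 × 14.62) / 2.0 = 351 kip.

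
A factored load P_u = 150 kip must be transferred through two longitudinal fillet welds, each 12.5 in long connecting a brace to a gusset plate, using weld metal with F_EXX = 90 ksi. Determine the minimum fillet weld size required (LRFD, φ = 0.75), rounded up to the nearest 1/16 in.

Total weld length L = 25 in.
Required throat t_e = P_u / (φ × 0.6 F_EXX × L) = 150 / (0.75 × 0.6 × 90 × 25) = 0.1481 in.
Required leg w = t_e / 0.707 = 0.2095 in → use 1/4 in.

w = 1/4 in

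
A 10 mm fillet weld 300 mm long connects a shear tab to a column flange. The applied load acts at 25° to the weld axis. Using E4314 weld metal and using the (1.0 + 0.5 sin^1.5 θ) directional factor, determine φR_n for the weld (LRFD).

φR_n ≈ 467 kN

E43XX → F_EXX = 430 MPa.
t_e = 0.707 × 10 = 7.07 mm; A_we = 7.07 × 300 = 2121 mm².
Directional factor: 1.0 + 0.5 sin^1.5(25°) = 1.137.
F_nw = 0.6 × 430 × 1.137 = 293.4 MPa.
φR_n = 0.75 × 293.4 × 2121 × 10⁻³ = 466.8 kN.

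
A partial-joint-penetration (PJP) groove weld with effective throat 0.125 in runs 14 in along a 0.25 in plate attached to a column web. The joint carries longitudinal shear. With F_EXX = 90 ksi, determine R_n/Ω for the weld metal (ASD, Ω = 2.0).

R_n/Ω ≈ 47.2 kip

Effective throat (given) t_e = 0.125 in.
A_we = 0.125 × 14 = 1.75 in².
F_nw = 0.6 F_EXX = 54 ksi.
R_n/Ω = (54 × 1.75) / 2.0 = 47.25 kip.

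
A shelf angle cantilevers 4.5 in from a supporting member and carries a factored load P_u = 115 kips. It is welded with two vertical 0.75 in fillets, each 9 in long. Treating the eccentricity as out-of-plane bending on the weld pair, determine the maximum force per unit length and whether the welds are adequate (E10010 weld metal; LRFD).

E100XX → F_EXX = 100 ksi.
L_w = 2 × 9 = 18 in; section modulus (unit throat) S = 2 × L²/6 = 27 in².
Direct shear f_v = P/L_w = 115/18 = 6.389 kip/in.
Moment M = P × e = 115 × 4.5 = 517.5 kip·in; bending f_b = M/S = 19.17 kip/in.
f_max = √(f_v² + f_b²) = √(6.389² + 19.17²) = 20.2 kip/in.
φr_n = 0.75 × 0.6 × 100 × (0.707 × 0.75) = 23.86 kip/in → adequate.

f_max ≈ 20.2 kip/in; adequate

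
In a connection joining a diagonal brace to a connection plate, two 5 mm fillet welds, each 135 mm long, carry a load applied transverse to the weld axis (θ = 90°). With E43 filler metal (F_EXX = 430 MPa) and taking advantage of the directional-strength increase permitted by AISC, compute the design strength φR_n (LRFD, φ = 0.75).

φR_n ≈ 277 kN

t_e = 0.707 × 5 = 3.535 mm; A_we = 3.535 × 270 = 954.4 mm².
Directional factor: 1.0 + 0.5 sin^1.5(90°) = 1.5.
F_nw = 0.6 × 430 × 1.5 = 387 MPa.
φR_n = 0.75 × 387 × 954.4 × 10⁻³ = 277 kN.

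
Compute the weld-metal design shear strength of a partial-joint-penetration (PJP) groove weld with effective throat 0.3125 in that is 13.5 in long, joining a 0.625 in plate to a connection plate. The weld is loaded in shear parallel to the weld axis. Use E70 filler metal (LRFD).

φR_n ≈ 133 kips

E70XX → F_EXX = 70 ksi.
Effective throat (given) t_e = 0.3125 in.
A_we = 0.3125 × 13.5 = 4.219 in².
F_nw = 0.6 F_EXX = 42 ksi.
φR_n = 0.75 × 42 × 4.219 = 132.9 kips.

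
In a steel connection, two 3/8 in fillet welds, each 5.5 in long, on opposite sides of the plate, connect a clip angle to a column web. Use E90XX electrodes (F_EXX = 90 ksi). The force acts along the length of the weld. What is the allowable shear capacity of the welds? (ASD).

Effective throat t_e = 0.707 × 0.375 = 0.2651 in.
Total length L = 11 in; A_we = 0.2651 × 11 = 2.916 in².
F_nw = 0.6 F_EXX = 0.6 × 90 = 54 ksi.
R_n = 54 × 2.916 = 157.5 kips; R_n/Ω = 157.5/2.0 = 78.74 kips.

R_n/Ω ≈ 78.7 kips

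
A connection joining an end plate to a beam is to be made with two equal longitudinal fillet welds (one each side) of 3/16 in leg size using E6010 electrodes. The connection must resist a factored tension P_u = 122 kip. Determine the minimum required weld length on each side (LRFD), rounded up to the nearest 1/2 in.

E60XX → F_EXX = 60 ksi.
Throat t_e = 0.707 × 0.1875 = 0.1326 in.
φr_n = 0.75 × 0.6 × 60 × 0.1326 = 3.579 kip/in.
L_req = P_u / φr_n = 122 / 3.579 = 34.09 in total.
Per side: 34.09 / 2 = 17.04 in.
Round up → use L = 17.5 in on each side.

L = 17.5 in on each side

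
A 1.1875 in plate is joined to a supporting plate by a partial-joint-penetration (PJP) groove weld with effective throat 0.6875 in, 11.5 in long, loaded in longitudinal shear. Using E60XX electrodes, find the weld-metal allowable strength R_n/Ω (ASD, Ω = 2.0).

R_n/Ω ≈ 142 kips

E60XX → F_EXX = 60 ksi.
Effective throat (given) t_e = 0.6875 in.
A_we = 0.6875 × 11.5 = 7.906 in².
F_nw = 0.6 F_EXX = 36 ksi.
R_n/Ω = (36 × 7.906) / 2.0 = 142.3 kips.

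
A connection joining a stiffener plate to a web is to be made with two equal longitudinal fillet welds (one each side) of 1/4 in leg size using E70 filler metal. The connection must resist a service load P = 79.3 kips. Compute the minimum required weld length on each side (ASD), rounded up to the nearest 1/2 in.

L = 11 in on each side

E70XX → F_EXX = 70 ksi.
Throat t_e = 0.707 × 0.25 = 0.1767 in.
r_n/Ω = (0.6 × 70 × 0.1767) / 2.0 = 3.712 kip/in.
L_req = P / (r_n/Ω) = 79.3 / 3.712 = 21.36 in total.
Per side: 21.36 / 2 = 10.68 in.
Round up → use L = 11 in on each side.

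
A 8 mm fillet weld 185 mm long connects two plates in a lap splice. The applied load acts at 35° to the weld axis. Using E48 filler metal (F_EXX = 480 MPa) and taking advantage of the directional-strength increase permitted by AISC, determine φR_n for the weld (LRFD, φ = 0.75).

t_e = 0.707 × 8 = 5.656 mm; A_we = 5.656 × 185 = 1046 mm².
Directional factor: 1.0 + 0.5 sin^1.5(35°) = 1.217.
F_nw = 0.6 × 480 × 1.217 = 350.6 MPa.
φR_n = 0.75 × 350.6 × 1046 × 10⁻³ = 275.1 kN.

φR_n ≈ 275 kN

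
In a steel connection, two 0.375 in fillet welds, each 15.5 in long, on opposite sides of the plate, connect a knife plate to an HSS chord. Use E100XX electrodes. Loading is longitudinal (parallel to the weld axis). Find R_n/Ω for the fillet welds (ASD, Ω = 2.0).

R_n/Ω ≈ 247 kip

E100XX → F_EXX = 100 ksi.
Effective throat t_e = 0.707 × 0.375 = 0.2651 in.
Total length L = 31 in; A_we = 0.2651 × 31 = 8.219 in².
F_nw = 0.6 F_EXX = 0.6 × 100 = 60 ksi.
R_n = 60 × 8.219 = 493.1 kip; R_n/Ω = 493.1/2.0 = 246.6 kip.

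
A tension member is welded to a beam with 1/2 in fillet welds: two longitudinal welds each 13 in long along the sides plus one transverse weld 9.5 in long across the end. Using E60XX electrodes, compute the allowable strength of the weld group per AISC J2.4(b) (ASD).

E60XX → F_EXX = 60 ksi.
t_e = 0.707 × 0.5 = 0.3535 in.
R_nwl = 0.6 × 60 × 0.3535 × 26 = 330.9 kips (longitudinal, 2 welds).
R_nwt = 0.6 × 60 × 0.3535 × 9.5 = 120.9 kips (transverse, base value).
(i) R_nwl + R_nwt = 451.8 kips; (ii) 0.85 R_nwl + 1.5 R_nwt = 462.6 kips.
R_n = max = 462.6 kips [governs: (ii)]; R_n/Ω = 231.3 kips.

R_n/Ω ≈ 231 kips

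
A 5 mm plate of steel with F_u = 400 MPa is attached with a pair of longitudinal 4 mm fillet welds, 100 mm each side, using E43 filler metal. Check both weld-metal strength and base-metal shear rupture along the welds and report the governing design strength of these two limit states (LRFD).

E43XX → F_EXX = 430 MPa.
t_e = 0.707 × 4 = 2.828 mm; L = 200 mm.
Weld metal: φR_n = 0.75 × 0.6 × 430 × 2.828 × 200 × 10⁻³ = 109.4 kN.
Base metal (shear rupture): φR_n = 0.75 × 0.6 × 400 × 5 × 200 × 10⁻³ = 180 kN.
Governing: weld metal.

φR_n ≈ 109 kN (weld metal governs)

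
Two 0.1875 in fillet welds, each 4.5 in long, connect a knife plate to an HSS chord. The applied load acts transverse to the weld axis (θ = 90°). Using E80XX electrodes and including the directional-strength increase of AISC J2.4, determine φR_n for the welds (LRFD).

E80XX → F_EXX = 80 ksi.
t_e = 0.707 × 0.1875 = 0.1326 in; A_we = 0.1326 × 9 = 1.193 in².
Directional factor: 1.0 + 0.5 sin^1.5(90°) = 1.5.
F_nw = 0.6 × 80 × 1.5 = 72 ksi.
φR_n = 0.75 × 72 × 1.193 = 64.43 kip.

φR_n ≈ 64.4 kip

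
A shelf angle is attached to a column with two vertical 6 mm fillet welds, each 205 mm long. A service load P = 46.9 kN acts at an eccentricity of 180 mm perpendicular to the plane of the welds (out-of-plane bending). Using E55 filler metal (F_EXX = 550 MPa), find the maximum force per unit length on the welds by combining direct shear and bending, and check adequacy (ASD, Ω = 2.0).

f_max ≈ 613 N/mm; adequate

L_w = 2 × 205 = 410 mm; section modulus (unit throat) S = 2 × L²/6 = 14010 mm².
Direct shear f_v = P/L_w = 46.9×10³/410 = 114.4 N/mm.
Moment M = P × e = 46.9×10³ × 180 = 8442000 N·mm; bending f_b = M/S = 602.6 N/mm.
f_max = √(f_v² + f_b²) = √(114.4² + 602.6²) = 613.4 N/mm.
r_n/Ω = (1/2.0) × 0.6 × 550 × (0.707 × 6) = 699.9 N/mm → adequate.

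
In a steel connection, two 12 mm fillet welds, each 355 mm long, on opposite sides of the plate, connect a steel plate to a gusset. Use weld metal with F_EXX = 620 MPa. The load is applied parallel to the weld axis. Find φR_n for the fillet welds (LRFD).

Effective throat t_e = 0.707 × 12 = 8.484 mm.
Total length L = 710 mm; A_we = 8.484 × 710 = 6024 mm².
F_nw = 0.6 F_EXX = 0.6 × 620 = 372 MPa.
φR_n = 0.75 × 372 × 6024 × 10⁻³ = 1681 kN.

φR_n ≈ 1680 kN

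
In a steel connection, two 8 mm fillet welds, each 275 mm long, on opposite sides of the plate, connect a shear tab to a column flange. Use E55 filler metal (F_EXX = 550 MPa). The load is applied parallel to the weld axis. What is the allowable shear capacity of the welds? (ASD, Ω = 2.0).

Effective throat t_e = 0.707 × 8 = 5.656 mm.
Total length L = 550 mm; A_we = 5.656 × 550 = 3111 mm².
F_nw = 0.6 F_EXX = 0.6 × 550 = 330 MPa.
R_n = 330 × 3111 × 10⁻³ = 1027 kN; R_n/Ω = 1027/2.0 = 513.3 kN.

R_n/Ω ≈ 513 kN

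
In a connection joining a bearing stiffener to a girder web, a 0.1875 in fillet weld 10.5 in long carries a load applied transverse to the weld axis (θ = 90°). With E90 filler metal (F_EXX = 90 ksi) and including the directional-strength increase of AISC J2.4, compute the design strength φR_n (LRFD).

t_e = 0.707 × 0.1875 = 0.1326 in; A_we = 0.1326 × 10.5 = 1.392 in².
Directional factor: 1.0 + 0.5 sin^1.5(90°) = 1.5.
F_nw = 0.6 × 90 × 1.5 = 81 ksi.
φR_n = 0.75 × 81 × 1.392 = 84.56 kips.

φR_n ≈ 84.6 kips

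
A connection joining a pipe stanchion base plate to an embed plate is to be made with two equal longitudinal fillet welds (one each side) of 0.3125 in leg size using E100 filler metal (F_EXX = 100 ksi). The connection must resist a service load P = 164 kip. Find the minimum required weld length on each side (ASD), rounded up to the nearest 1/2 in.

L = 12.5 in on each side

Throat t_e = 0.707 × 0.3125 = 0.2209 in.
r_n/Ω = (0.6 × 100 × 0.2209) / 2.0 = 6.628 kip/in.
L_req = P / (r_n/Ω) = 164 / 6.628 = 24.74 in total.
Per side: 24.74 / 2 = 12.37 in.
Round up → use L = 12.5 in on each side.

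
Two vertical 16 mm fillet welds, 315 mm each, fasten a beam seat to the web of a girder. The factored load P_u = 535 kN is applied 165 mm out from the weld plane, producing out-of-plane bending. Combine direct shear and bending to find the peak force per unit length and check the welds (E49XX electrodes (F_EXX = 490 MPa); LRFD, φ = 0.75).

L_w = 2 × 315 = 630 mm; section modulus (unit throat) S = 2 × L²/6 = 33080 mm².
Direct shear f_v = P/L_w = 535×10³/630 = 849.2 N/mm.
Moment M = P × e = 535×10³ × 165 = 88275000 N·mm; bending f_b = M/S = 2669 N/mm.
f_max = √(f_v² + f_b²) = √(849.2² + 2669²) = 2801 N/mm.
φr_n = 0.75 × 0.6 × 490 × (0.707 × 16) = 2494 N/mm → NOT adequate.

f_max ≈ 2800 N/mm; NOT adequate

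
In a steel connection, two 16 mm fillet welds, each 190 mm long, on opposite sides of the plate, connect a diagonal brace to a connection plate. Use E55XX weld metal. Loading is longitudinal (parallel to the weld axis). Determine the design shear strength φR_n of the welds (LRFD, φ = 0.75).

E55XX → F_EXX = 550 MPa.
Effective throat t_e = 0.707 × 16 = 11.31 mm.
Total length L = 380 mm; A_we = 11.31 × 380 = 4299 mm².
F_nw = 0.6 F_EXX = 0.6 × 550 = 330 MPa.
φR_n = 0.75 × 330 × 4299 × 10⁻³ = 1064 kN.

φR_n ≈ 1060 kN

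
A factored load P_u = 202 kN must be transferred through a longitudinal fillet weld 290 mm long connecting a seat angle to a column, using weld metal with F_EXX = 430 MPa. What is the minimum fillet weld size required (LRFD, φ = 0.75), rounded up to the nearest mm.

Total weld length L = 290 mm.
Required throat t_e = P_u / (φ × 0.6 F_EXX × L) = 202 / (0.75 × 0.6 × 430 × 290 × 10⁻³) = 3.6 mm.
Required leg w = t_e / 0.707 = 5.092 mm → use 6 mm.

w = 6 mm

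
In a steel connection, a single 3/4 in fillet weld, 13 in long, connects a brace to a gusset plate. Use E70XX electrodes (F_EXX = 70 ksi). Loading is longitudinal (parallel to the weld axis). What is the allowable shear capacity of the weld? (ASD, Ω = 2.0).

R_n/Ω ≈ 145 kips

Effective throat t_e = 0.707 × 0.75 = 0.5302 in.
Total length L = 13 in; A_we = 0.5302 × 13 = 6.893 in².
F_nw = 0.6 F_EXX = 0.6 × 70 = 42 ksi.
R_n = 42 × 6.893 = 289.5 kips; R_n/Ω = 289.5/2.0 = 144.8 kips.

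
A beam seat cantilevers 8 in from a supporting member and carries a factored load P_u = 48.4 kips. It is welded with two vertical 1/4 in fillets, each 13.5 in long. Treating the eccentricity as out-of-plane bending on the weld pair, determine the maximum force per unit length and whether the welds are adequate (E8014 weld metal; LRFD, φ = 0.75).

E80XX → F_EXX = 80 ksi.
L_w = 2 × 13.5 = 27 in; section modulus (unit throat) S = 2 × L²/6 = 60.75 in².
Direct shear f_v = P/L_w = 48.4/27 = 1.793 kip/in.
Moment M = P × e = 48.4 × 8 = 387.2 kip·in; bending f_b = M/S = 6.374 kip/in.
f_max = √(f_v² + f_b²) = √(1.793² + 6.374²) = 6.621 kip/in.
φr_n = 0.75 × 0.6 × 80 × (0.707 × 0.25) = 6.363 kip/in → NOT adequate.

f_max ≈ 6.62 kip/in; NOT adequate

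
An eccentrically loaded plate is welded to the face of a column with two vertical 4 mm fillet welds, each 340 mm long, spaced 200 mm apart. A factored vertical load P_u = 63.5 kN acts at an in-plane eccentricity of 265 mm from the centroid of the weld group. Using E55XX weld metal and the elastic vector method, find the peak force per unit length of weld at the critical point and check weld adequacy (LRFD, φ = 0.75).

f_max ≈ 307 N/mm; adequate

E55XX → F_EXX = 550 MPa.
Total weld length L_w = 680 mm. Treat welds as unit-width lines.
Polar moment about centroid: J = 2[d³/12 + d(b/2)²] = 2[340³/12 + 340×100²] = 13350000 mm³.
Direct shear f_v = P/L_w = 63.5×10³ / 680 = 93.38 N/mm (vertical).
Torsion M = P·e = 63.5×10³ × 265 = 16828000 N·mm.
Critical point at (x, y) = (100, 170) from centroid. f_tx = M·y/J = 214.3 N/mm; f_ty = M·x/J = 126 N/mm.
Resultant f_max = √[f_tx² + (f_v + f_ty)²] = √[214.3² + (93.38 + 126)²] = 306.7 N/mm.
Capacity per unit length: φr_n = 0.75 × 0.6 × 550 × (0.707 × 4) = 699.9 N/mm.
306.7 ≤ 699.9 → adequate.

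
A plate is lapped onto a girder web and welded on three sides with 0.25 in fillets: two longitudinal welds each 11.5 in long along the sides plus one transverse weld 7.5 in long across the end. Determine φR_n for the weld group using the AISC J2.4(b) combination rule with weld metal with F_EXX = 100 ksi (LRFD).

t_e = 0.707 × 0.25 = 0.1767 in.
R_nwl = 0.6 × 100 × 0.1767 × 23 = 243.9 kip (longitudinal, 2 welds).
R_nwt = 0.6 × 100 × 0.1767 × 7.5 = 79.54 kip (transverse, base value).
(i) R_nwl + R_nwt = 323.5 kip; (ii) 0.85 R_nwl + 1.5 R_nwt = 326.6 kip.
R_n = max = 326.6 kip [governs: (ii)]; φR_n = 245 kip.

φR_n ≈ 245 kip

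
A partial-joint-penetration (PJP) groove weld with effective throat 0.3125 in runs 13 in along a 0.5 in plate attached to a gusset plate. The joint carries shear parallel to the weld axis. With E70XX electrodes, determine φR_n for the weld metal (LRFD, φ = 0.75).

E70XX → F_EXX = 70 ksi.
Effective throat (given) t_e = 0.3125 in.
A_we = 0.3125 × 13 = 4.062 in².
F_nw = 0.6 F_EXX = 42 ksi.
φR_n = 0.75 × 42 × 4.062 = 128 kip.

φR_n ≈ 128 kip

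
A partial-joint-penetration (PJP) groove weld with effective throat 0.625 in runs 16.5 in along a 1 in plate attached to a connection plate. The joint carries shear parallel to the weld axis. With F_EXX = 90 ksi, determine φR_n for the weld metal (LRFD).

Effective throat (given) t_e = 0.625 in.
A_we = 0.625 × 16.5 = 10.31 in².
F_nw = 0.6 F_EXX = 54 ksi.
φR_n = 0.75 × 54 × 10.31 = 417.7 kip.

φR_n ≈ 418 kip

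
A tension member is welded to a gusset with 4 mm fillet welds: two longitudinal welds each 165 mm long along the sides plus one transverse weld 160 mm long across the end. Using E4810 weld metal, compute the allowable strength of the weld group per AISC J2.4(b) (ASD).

E48XX → F_EXX = 480 MPa.
t_e = 0.707 × 4 = 2.828 mm.
R_nwl = 0.6 × 480 × 2.828 × 330 × 10⁻³ = 268.8 kN (longitudinal, 2 welds).
R_nwt = 0.6 × 480 × 2.828 × 160 × 10⁻³ = 130.3 kN (transverse, base value).
(i) R_nwl + R_nwt = 399.1 kN; (ii) 0.85 R_nwl + 1.5 R_nwt = 423.9 kN.
R_n = max = 423.9 kN [governs: (ii)]; R_n/Ω = 212 kN.

R_n/Ω ≈ 212 kN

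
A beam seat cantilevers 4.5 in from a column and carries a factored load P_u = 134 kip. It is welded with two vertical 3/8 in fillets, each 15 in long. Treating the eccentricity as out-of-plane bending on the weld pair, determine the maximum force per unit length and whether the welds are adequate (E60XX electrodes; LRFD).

f_max ≈ 9.2 kip/in; NOT adequate

E60XX → F_EXX = 60 ksi.
L_w = 2 × 15 = 30 in; section modulus (unit throat) S = 2 × L²/6 = 75 in².
Direct shear f_v = P/L_w = 134/30 = 4.467 kip/in.
Moment M = P × e = 134 × 4.5 = 603 kip·in; bending f_b = M/S = 8.04 kip/in.
f_max = √(f_v² + f_b²) = √(4.467² + 8.04²) = 9.197 kip/in.
φr_n = 0.75 × 0.6 × 60 × (0.707 × 0.375) = 7.158 kip/in → NOT adequate.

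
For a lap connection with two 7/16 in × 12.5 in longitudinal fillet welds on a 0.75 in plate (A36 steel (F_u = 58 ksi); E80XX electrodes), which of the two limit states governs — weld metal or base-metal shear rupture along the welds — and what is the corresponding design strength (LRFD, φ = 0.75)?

φR_n ≈ 278 kip (weld metal governs)

E80XX → F_EXX = 80 ksi.
t_e = 0.707 × 0.4375 = 0.3093 in; L = 25 in.
Weld metal: φR_n = 0.75 × 0.6 × 80 × 0.3093 × 25 = 278.4 kip.
Base metal (shear rupture): φR_n = 0.75 × 0.6 × 58 × 0.75 × 25 = 489.4 kip.
Governing: weld metal.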